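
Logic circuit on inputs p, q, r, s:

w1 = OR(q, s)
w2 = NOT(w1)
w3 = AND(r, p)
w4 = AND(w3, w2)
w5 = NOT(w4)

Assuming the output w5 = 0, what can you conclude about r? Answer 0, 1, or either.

w5 = NOT(w4) must be 0, so w4 = 1.
w4 = AND(w3, w2) must be 1, so both w3 = 1 and w2 = 1.
w3 = AND(r, p) must be 1, so both r = 1 and p = 1.
Every assignment with w5 = 0 has r = 1; there are 1 such assignment(s).
  p=1, q=0, r=1, s=0

1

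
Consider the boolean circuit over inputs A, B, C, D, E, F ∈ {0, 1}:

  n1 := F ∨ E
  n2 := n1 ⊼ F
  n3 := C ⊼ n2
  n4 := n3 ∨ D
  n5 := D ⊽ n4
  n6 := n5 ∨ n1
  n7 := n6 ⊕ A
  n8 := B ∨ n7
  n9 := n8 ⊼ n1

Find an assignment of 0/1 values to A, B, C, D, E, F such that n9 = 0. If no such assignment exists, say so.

n9 = n8 ⊼ n1 must be 0, so both n8 = 1 and n1 = 1.
n8 = B ∨ n7 must be 1, so at least one of B, n7 is 1.
Check with A=0, B=0, C=1, D=1, E=0, F=1:
n1 = F ∨ E = 1 ∨ 0 = 1
n2 = n1 ⊼ F = 1 ⊼ 1 = 0
n3 = C ⊼ n2 = 1 ⊼ 0 = 1
n4 = n3 ∨ D = 1 ∨ 1 = 1
n5 = D ⊽ n4 = 1 ⊽ 1 = 0
n6 = n5 ∨ n1 = 0 ∨ 1 = 1
n7 = n6 ⊕ A = 1 ⊕ 0 = 1
n8 = B ∨ n7 = 0 ∨ 1 = 1
n9 = n8 ⊼ n1 = 1 ⊼ 1 = 0
So n9 = 0 as required.

A=0, B=0, C=1, D=1, E=0, F=1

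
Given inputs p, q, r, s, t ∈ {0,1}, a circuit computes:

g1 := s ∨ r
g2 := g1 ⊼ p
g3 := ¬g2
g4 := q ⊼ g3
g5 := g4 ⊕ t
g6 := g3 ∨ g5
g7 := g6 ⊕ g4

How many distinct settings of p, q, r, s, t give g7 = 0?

16

g7 = g6 ⊕ g4 must be 0, so g6 and g4 are equal.
Enumerating the 32 input combinations, 16 give g7 = 0 and 16 give g7 = 1.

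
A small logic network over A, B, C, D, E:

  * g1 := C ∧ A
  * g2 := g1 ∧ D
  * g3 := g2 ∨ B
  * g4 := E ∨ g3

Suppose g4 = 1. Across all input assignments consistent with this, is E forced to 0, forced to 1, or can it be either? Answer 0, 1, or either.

Both values of E occur among assignments with g4 = 1:
  E=0: A=0, B=1, C=0, D=0, E=0
  E=1: A=0, B=0, C=0, D=0, E=1

either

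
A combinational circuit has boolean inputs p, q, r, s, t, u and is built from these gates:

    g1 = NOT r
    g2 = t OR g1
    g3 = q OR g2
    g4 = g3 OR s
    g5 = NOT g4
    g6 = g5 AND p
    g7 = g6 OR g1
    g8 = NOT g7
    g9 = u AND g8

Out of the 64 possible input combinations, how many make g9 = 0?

g9 = u AND g8 must be 0, so at least one of u, g8 is 0.
Enumerating the 64 input combinations, 49 give g9 = 0 and 15 give g9 = 1.

49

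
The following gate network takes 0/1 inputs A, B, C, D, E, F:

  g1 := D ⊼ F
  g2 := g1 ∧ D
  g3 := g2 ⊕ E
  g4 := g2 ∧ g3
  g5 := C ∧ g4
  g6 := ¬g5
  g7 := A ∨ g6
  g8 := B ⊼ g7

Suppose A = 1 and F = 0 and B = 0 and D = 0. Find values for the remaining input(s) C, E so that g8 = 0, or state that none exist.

With A = 1 and F = 0 and B = 0 and D = 0 fixed, none of the 4 settings of C, E give g8 = 0.
For example, with C=1, E=0:
g1 = D ⊼ F = 0 ⊼ 0 = 1
g2 = g1 ∧ D = 1 ∧ 0 = 0
g3 = g2 ⊕ E = 0 ⊕ 0 = 0
g4 = g2 ∧ g3 = 0 ∧ 0 = 0
g5 = C ∧ g4 = 1 ∧ 0 = 0
g6 = ¬g5 = ¬0 = 1
g7 = A ∨ g6 = 1 ∨ 1 = 1
g8 = B ⊼ g7 = 0 ⊼ 1 = 1
giving g8 = 1 ≠ 0.

no solution exists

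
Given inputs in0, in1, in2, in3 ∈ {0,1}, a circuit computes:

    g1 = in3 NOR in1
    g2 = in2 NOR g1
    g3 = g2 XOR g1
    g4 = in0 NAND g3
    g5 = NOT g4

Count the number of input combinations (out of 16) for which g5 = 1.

g5 = NOT g4 must be 1, so g4 = 0.
g4 = in0 NAND g3 must be 0, so both in0 = 1 and g3 = 1.
Satisfying assignments:
  in0=1, in1=0, in2=0, in3=0
  in0=1, in1=0, in2=0, in3=1
  in0=1, in1=0, in2=1, in3=0
  in0=1, in1=1, in2=0, in3=0
  in0=1, in1=1, in2=0, in3=1

5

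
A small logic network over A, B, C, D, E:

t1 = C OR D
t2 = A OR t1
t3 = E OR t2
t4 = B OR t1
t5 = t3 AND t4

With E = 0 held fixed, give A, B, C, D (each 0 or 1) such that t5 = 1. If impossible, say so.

t5 = t3 AND t4 must be 1, so both t3 = 1 and t4 = 1.
t3 = E OR t2 must be 1, so at least one of E, t2 is 1.
Check with E = 0 and A=0, B=0, C=1, D=1:
t1 = C OR D = 1 OR 1 = 1
t2 = A OR t1 = 0 OR 1 = 1
t3 = E OR t2 = 0 OR 1 = 1
t4 = B OR t1 = 0 OR 1 = 1
t5 = t3 AND t4 = 1 AND 1 = 1
So t5 = 1.

A=0, B=0, C=1, D=1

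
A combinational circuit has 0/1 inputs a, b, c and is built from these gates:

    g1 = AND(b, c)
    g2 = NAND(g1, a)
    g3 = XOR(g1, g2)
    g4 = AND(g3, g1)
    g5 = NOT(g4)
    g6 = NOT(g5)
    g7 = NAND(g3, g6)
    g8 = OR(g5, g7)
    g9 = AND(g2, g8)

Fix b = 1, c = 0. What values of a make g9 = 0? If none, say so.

no solution exists

With b = 1, c = 0 fixed, none of the 2 settings of a give g9 = 0.
For example, with a=0:
g1 = AND(b, c) = AND(1, 0) = 0
g2 = NAND(g1, a) = NAND(0, 0) = 1
g3 = XOR(g1, g2) = XOR(0, 1) = 1
g4 = AND(g3, g1) = AND(1, 0) = 0
g5 = NOT(g4) = NOT 0 = 1
g6 = NOT(g5) = NOT 1 = 0
g7 = NAND(g3, g6) = NAND(1, 0) = 1
g8 = OR(g5, g7) = OR(1, 1) = 1
g9 = AND(g2, g8) = AND(1, 1) = 1
giving g9 = 1 ≠ 0.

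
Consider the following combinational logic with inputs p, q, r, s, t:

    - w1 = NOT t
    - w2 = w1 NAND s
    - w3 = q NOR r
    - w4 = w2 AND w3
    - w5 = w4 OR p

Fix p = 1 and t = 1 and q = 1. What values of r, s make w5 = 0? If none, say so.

With p = 1 and t = 1 and q = 1 fixed, none of the 4 settings of r, s give w5 = 0.
For example, with r=1, s=0:
w1 = NOT t = NOT 1 = 0
w2 = w1 NAND s = 0 NAND 0 = 1
w3 = q NOR r = 1 NOR 1 = 0
w4 = w2 AND w3 = 1 AND 0 = 0
w5 = w4 OR p = 0 OR 1 = 1
giving w5 = 1 ≠ 0.

no solution exists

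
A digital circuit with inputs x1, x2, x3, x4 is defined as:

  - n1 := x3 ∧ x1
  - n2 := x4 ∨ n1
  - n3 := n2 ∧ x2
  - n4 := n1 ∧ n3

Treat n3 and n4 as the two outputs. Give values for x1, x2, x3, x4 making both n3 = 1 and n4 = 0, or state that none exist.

Check with x1=0, x2=1, x3=1, x4=1:
n1 = x3 ∧ x1 = 1 ∧ 0 = 0
n2 = x4 ∨ n1 = 1 ∨ 0 = 1
n3 = n2 ∧ x2 = 1 ∧ 1 = 1
n4 = n1 ∧ n3 = 0 ∧ 1 = 0
So n3 = 1 and n4 = 0.

x1=0, x2=1, x3=1, x4=1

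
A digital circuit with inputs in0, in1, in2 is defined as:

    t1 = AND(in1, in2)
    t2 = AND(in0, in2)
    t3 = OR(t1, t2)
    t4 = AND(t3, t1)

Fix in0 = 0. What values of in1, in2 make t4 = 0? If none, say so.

in1=1, in2=0

t4 = AND(t3, t1) must be 0, so at least one of t3, t1 is 0.
Check with in0 = 0 and in1=1, in2=0:
t1 = AND(in1, in2) = AND(1, 0) = 0
t2 = AND(in0, in2) = AND(0, 0) = 0
t3 = OR(t1, t2) = OR(0, 0) = 0
t4 = AND(t3, t1) = AND(0, 0) = 0
So t4 = 0.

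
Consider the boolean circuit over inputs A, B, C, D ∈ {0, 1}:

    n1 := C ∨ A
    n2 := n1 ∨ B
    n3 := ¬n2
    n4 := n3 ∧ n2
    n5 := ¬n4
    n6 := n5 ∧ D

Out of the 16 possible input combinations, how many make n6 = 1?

n6 = n5 ∧ D must be 1, so both n5 = 1 and D = 1.
n5 = ¬n4 must be 1, so n4 = 0.
n4 = n3 ∧ n2 must be 0, so at least one of n3, n2 is 0.
Enumerating the 16 input combinations, 8 give n6 = 1 and 8 give n6 = 0.

8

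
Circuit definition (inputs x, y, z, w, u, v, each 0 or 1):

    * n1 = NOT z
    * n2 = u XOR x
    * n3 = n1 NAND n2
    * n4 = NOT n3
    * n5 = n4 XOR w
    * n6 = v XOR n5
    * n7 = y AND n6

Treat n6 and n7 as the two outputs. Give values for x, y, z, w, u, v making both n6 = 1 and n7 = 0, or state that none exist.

Check with x=1 y=0 z=1 w=0 u=0 v=1:
n1 = NOT z = NOT 1 = 0
n2 = u XOR x = 0 XOR 1 = 1
n3 = n1 NAND n2 = 0 NAND 1 = 1
n4 = NOT n3 = NOT 1 = 0
n5 = n4 XOR w = 0 XOR 0 = 0
n6 = v XOR n5 = 1 XOR 0 = 1
n7 = y AND n6 = 0 AND 1 = 0
So n6 = 1 and n7 = 0.

x=1 y=0 z=1 w=0 u=0 v=1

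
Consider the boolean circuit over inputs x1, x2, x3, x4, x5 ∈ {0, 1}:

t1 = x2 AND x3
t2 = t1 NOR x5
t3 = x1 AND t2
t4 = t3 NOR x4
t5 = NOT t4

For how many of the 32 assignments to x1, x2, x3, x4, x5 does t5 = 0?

13

t5 = NOT t4 must be 0, so t4 = 1.
t4 = t3 NOR x4 must be 1, so both t3 = 0 and x4 = 0.
t3 = x1 AND t2 must be 0, so at least one of x1, t2 is 0.
Enumerating the 32 input combinations, 13 give t5 = 0 and 19 give t5 = 1.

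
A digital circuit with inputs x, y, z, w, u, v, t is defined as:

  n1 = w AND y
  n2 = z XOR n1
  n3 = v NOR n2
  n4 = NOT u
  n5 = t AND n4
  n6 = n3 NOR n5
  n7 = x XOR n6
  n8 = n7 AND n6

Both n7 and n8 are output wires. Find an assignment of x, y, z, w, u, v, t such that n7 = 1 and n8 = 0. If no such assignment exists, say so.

x=1 y=0 z=0 w=0 u=0 v=1 t=1

Check with x=1 y=0 z=0 w=0 u=0 v=1 t=1:
n1 = w AND y = 0 AND 0 = 0
n2 = z XOR n1 = 0 XOR 0 = 0
n3 = v NOR n2 = 1 NOR 0 = 0
n4 = NOT u = NOT 0 = 1
n5 = t AND n4 = 1 AND 1 = 1
n6 = n3 NOR n5 = 0 NOR 1 = 0
n7 = x XOR n6 = 1 XOR 0 = 1
n8 = n7 AND n6 = 1 AND 0 = 0
So n7 = 1 and n8 = 0.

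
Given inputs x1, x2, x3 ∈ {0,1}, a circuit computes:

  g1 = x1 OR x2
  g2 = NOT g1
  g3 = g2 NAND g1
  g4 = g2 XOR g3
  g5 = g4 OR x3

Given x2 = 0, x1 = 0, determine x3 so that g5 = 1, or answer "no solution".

Check with x2 = 0, x1 = 0 and x3=1:
g1 = x1 OR x2 = 0 OR 0 = 0
g2 = NOT g1 = NOT 0 = 1
g3 = g2 NAND g1 = 1 NAND 0 = 1
g4 = g2 XOR g3 = 1 XOR 1 = 0
g5 = g4 OR x3 = 0 OR 1 = 1
So g5 = 1.

x3=1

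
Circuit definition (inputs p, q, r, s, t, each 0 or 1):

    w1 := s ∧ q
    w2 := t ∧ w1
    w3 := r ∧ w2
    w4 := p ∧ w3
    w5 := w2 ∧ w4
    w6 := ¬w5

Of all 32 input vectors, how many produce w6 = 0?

1

w6 = ¬w5 must be 0, so w5 = 1.
w5 = w2 ∧ w4 must be 1, so both w2 = 1 and w4 = 1.
w2 = t ∧ w1 must be 1, so both t = 1 and w1 = 1.
Satisfying assignments:
  p=1, q=1, r=1, s=1, t=1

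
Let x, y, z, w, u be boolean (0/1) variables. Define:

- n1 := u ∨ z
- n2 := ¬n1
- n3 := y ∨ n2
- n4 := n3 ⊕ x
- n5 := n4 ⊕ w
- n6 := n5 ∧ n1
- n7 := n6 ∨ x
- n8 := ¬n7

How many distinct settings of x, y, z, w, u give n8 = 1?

n8 = ¬n7 must be 1, so n7 = 0.
n7 = n6 ∨ x must be 0, so both n6 = 0 and x = 0.
n6 = n5 ∧ n1 must be 0, so at least one of n5, n1 is 0.
Enumerating the 32 input combinations, 10 give n8 = 1 and 22 give n8 = 0.

10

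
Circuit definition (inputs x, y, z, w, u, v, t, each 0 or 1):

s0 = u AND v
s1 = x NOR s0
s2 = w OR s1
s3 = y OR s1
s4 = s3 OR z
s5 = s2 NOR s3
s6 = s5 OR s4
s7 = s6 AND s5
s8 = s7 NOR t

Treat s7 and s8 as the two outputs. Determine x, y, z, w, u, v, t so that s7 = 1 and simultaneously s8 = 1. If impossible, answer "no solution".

Across all 128 input combinations, none give both s7 = 1 and s8 = 1.

no solution exists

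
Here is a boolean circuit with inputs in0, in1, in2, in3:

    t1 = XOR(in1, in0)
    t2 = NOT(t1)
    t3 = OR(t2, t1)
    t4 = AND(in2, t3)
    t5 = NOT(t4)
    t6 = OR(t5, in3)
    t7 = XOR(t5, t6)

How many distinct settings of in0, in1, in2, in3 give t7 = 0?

t7 = XOR(t5, t6) must be 0, so t5 and t6 are equal.
Enumerating the 16 input combinations, 12 give t7 = 0 and 4 give t7 = 1.

12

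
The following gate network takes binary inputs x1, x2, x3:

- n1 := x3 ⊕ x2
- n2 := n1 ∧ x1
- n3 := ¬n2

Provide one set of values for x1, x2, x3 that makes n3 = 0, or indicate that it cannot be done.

x1=1, x2=0, x3=1

Check with x1=1, x2=0, x3=1:
n1 = x3 ⊕ x2 = 1 ⊕ 0 = 1
n2 = n1 ∧ x1 = 1 ∧ 1 = 1
n3 = ¬n2 = ¬1 = 0
So n3 = 0 as required.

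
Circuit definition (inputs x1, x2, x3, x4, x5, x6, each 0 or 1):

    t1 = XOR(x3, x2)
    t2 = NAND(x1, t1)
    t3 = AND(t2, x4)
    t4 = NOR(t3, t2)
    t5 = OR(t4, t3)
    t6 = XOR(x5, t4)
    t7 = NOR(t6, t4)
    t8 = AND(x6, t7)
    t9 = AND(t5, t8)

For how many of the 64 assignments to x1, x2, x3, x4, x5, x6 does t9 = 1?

6

t9 = AND(t5, t8) must be 1, so both t5 = 1 and t8 = 1.
t5 = OR(t4, t3) must be 1, so at least one of t4, t3 is 1.
Enumerating the 64 input combinations, 6 give t9 = 1 and 58 give t9 = 0.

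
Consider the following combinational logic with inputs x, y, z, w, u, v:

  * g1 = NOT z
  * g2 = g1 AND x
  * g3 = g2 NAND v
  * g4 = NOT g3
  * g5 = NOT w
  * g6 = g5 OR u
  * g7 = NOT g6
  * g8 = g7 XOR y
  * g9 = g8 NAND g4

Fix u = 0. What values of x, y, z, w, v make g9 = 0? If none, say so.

Check with u = 0 and x=1, y=1, z=0, w=0, v=1:
g1 = NOT z = NOT 0 = 1
g2 = g1 AND x = 1 AND 1 = 1
g3 = g2 NAND v = 1 NAND 1 = 0
g4 = NOT g3 = NOT 0 = 1
g5 = NOT w = NOT 0 = 1
g6 = g5 OR u = 1 OR 0 = 1
g7 = NOT g6 = NOT 1 = 0
g8 = g7 XOR y = 0 XOR 1 = 1
g9 = g8 NAND g4 = 1 NAND 1 = 0
So g9 = 0.

x=1, y=1, z=0, w=0, v=1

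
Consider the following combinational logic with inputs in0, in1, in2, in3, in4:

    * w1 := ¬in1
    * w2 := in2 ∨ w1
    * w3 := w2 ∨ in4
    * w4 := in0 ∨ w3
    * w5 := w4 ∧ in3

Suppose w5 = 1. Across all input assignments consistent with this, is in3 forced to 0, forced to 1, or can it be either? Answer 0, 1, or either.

w5 = w4 ∧ in3 must be 1, so both w4 = 1 and in3 = 1.
w4 = in0 ∨ w3 must be 1, so at least one of in0, w3 is 1.
Every assignment with w5 = 1 has in3 = 1; there are 15 such assignment(s).

1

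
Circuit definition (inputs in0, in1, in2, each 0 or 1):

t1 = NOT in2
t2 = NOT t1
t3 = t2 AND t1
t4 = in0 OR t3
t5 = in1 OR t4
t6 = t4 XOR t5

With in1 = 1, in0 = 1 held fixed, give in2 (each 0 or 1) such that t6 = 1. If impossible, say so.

With in1 = 1, in0 = 1 fixed, none of the 2 settings of in2 give t6 = 1.
For example, with in2=0:
t1 = NOT in2 = NOT 0 = 1
t2 = NOT t1 = NOT 1 = 0
t3 = t2 AND t1 = 0 AND 1 = 0
t4 = in0 OR t3 = 1 OR 0 = 1
t5 = in1 OR t4 = 1 OR 1 = 1
t6 = t4 XOR t5 = 1 XOR 1 = 0
giving t6 = 0 ≠ 1.

no solution exists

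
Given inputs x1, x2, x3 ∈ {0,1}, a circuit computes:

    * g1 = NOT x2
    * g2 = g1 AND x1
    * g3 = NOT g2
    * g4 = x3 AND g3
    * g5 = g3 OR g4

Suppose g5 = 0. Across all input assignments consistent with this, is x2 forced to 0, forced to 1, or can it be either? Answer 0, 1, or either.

g5 = g3 OR g4 must be 0, so both g3 = 0 and g4 = 0.
Every assignment with g5 = 0 has x2 = 0; there are 2 such assignment(s).
  x1=1, x2=0, x3=0
  x1=1, x2=0, x3=1

0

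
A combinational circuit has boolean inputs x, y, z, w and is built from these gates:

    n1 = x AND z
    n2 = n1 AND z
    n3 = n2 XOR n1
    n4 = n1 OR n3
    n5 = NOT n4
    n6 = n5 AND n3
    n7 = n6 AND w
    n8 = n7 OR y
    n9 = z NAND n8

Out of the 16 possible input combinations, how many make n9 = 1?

12

n9 = z NAND n8 must be 1, so at least one of z, n8 is 0.
Enumerating the 16 input combinations, 12 give n9 = 1 and 4 give n9 = 0.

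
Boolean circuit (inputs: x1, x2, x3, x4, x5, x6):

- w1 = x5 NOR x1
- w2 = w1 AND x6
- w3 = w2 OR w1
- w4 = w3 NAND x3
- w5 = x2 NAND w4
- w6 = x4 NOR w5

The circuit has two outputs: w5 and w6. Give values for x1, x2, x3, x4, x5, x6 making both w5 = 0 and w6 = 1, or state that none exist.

Check with x1=0 x2=1 x3=0 x4=0 x5=1 x6=0:
w1 = x5 NOR x1 = 1 NOR 0 = 0
w2 = w1 AND x6 = 0 AND 0 = 0
w3 = w2 OR w1 = 0 OR 0 = 0
w4 = w3 NAND x3 = 0 NAND 0 = 1
w5 = x2 NAND w4 = 1 NAND 1 = 0
w6 = x4 NOR w5 = 0 NOR 0 = 1
So w5 = 0 and w6 = 1.

x1=0 x2=1 x3=0 x4=0 x5=1 x6=0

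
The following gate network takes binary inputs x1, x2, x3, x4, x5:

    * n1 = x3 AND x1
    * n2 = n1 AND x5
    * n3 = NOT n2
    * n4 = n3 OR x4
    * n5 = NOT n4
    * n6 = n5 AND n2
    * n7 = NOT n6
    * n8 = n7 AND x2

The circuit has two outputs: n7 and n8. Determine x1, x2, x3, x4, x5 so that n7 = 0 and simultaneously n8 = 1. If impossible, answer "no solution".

Across all 32 input combinations, none give both n7 = 0 and n8 = 1.

no solution exists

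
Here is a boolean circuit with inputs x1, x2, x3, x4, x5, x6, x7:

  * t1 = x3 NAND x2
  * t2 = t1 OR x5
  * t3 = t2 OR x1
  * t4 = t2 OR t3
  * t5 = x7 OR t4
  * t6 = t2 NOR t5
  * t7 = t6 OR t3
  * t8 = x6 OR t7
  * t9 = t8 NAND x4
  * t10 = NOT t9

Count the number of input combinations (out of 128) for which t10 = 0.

65

t10 = NOT t9 must be 0, so t9 = 1.
t9 = t8 NAND x4 must be 1, so at least one of t8, x4 is 0.
Enumerating the 128 input combinations, 65 give t10 = 0 and 63 give t10 = 1.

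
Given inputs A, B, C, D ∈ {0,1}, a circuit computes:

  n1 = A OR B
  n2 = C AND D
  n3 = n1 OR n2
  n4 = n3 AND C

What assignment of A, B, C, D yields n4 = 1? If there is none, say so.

Check with A=1, B=1, C=1, D=1:
n1 = A OR B = 1 OR 1 = 1
n2 = C AND D = 1 AND 1 = 1
n3 = n1 OR n2 = 1 OR 1 = 1
n4 = n3 AND C = 1 AND 1 = 1
So n4 = 1 as required.

A=1, B=1, C=1, D=1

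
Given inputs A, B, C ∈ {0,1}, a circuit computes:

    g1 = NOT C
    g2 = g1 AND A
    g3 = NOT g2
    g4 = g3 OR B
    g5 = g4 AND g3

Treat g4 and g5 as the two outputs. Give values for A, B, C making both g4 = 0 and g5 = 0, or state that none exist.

A=1, B=0, C=0

Check with A=1, B=0, C=0:
g1 = NOT C = NOT 0 = 1
g2 = g1 AND A = 1 AND 1 = 1
g3 = NOT g2 = NOT 1 = 0
g4 = g3 OR B = 0 OR 0 = 0
g5 = g4 AND g3 = 0 AND 0 = 0
So g4 = 0 and g5 = 0.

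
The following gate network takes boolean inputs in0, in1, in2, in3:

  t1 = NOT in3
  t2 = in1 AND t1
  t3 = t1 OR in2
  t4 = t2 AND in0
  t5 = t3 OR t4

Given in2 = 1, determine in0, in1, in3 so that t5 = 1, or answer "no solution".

in0=0, in1=0, in3=0

t5 = t3 OR t4 must be 1, so at least one of t3, t4 is 1.
Check with in2 = 1 and in0=0, in1=0, in3=0:
t1 = NOT in3 = NOT 0 = 1
t2 = in1 AND t1 = 0 AND 1 = 0
t3 = t1 OR in2 = 1 OR 1 = 1
t4 = t2 AND in0 = 0 AND 0 = 0
t5 = t3 OR t4 = 1 OR 0 = 1
So t5 = 1.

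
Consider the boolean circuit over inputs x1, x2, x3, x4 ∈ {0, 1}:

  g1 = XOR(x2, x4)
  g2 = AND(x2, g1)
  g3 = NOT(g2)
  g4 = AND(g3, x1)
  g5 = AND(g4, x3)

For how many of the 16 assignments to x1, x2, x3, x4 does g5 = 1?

g5 = AND(g4, x3) must be 1, so both g4 = 1 and x3 = 1.
Satisfying assignments:
  x1=1, x2=0, x3=1, x4=0
  x1=1, x2=0, x3=1, x4=1
  x1=1, x2=1, x3=1, x4=1

3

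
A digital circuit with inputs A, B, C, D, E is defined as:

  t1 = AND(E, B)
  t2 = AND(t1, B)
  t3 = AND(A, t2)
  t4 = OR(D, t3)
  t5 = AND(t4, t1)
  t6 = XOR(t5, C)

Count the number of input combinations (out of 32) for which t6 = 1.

t6 = XOR(t5, C) must be 1, so t5 and C differ.
Enumerating the 32 input combinations, 16 give t6 = 1 and 16 give t6 = 0.

16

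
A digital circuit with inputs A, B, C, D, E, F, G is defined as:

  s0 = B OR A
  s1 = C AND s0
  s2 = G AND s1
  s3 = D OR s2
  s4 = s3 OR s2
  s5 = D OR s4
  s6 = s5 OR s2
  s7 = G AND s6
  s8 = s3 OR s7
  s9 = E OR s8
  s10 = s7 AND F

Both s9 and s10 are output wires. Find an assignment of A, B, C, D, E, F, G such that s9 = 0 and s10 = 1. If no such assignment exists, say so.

Across all 128 input combinations, none give both s9 = 0 and s10 = 1.

no solution exists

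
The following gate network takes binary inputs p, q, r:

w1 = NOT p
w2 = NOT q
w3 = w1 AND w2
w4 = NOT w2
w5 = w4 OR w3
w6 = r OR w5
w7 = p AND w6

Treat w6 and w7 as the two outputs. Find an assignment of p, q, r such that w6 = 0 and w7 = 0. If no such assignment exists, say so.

Check with p=1 q=0 r=0:
w1 = NOT p = NOT 1 = 0
w2 = NOT q = NOT 0 = 1
w3 = w1 AND w2 = 0 AND 1 = 0
w4 = NOT w2 = NOT 1 = 0
w5 = w4 OR w3 = 0 OR 0 = 0
w6 = r OR w5 = 0 OR 0 = 0
w7 = p AND w6 = 1 AND 0 = 0
So w6 = 0 and w7 = 0.

p=1 q=0 r=0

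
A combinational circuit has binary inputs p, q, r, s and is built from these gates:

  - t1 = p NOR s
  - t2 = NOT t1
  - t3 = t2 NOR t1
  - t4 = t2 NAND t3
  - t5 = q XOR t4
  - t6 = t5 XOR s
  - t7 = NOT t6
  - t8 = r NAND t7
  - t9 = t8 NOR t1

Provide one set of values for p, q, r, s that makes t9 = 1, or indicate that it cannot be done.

p=1, q=0, r=1, s=1

t9 = t8 NOR t1 must be 1, so both t8 = 0 and t1 = 0.
Check with p=1, q=0, r=1, s=1:
t1 = p NOR s = 1 NOR 1 = 0
t2 = NOT t1 = NOT 0 = 1
t3 = t2 NOR t1 = 1 NOR 0 = 0
t4 = t2 NAND t3 = 1 NAND 0 = 1
t5 = q XOR t4 = 0 XOR 1 = 1
t6 = t5 XOR s = 1 XOR 1 = 0
t7 = NOT t6 = NOT 0 = 1
t8 = r NAND t7 = 1 NAND 1 = 0
t9 = t8 NOR t1 = 0 NOR 0 = 1
So t9 = 1 as required.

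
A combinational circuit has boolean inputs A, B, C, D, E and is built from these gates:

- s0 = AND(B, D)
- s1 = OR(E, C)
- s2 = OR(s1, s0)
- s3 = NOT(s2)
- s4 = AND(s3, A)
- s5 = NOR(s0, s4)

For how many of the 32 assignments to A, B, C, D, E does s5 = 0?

s5 = NOR(s0, s4) must be 0, so at least one of s0, s4 is 1.
Enumerating the 32 input combinations, 11 give s5 = 0 and 21 give s5 = 1.

11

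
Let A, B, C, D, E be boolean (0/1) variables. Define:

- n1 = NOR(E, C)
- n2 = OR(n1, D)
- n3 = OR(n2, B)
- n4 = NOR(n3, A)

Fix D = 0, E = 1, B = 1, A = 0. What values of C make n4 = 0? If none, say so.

n4 = NOR(n3, A) must be 0, so at least one of n3, A is 1.
Check with D = 0, E = 1, B = 1, A = 0 and C=1:
n1 = NOR(E, C) = NOR(1, 1) = 0
n2 = OR(n1, D) = OR(0, 0) = 0
n3 = OR(n2, B) = OR(0, 1) = 1
n4 = NOR(n3, A) = NOR(1, 0) = 0
So n4 = 0.

C=1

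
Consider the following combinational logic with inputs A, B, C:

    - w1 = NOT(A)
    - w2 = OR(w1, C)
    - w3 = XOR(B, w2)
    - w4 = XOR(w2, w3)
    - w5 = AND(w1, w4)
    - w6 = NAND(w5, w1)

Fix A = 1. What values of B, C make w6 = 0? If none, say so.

With A = 1 fixed, none of the 4 settings of B, C give w6 = 0.
For example, with B=0, C=1:
w1 = NOT(A) = NOT 1 = 0
w2 = OR(w1, C) = OR(0, 1) = 1
w3 = XOR(B, w2) = XOR(0, 1) = 1
w4 = XOR(w2, w3) = XOR(1, 1) = 0
w5 = AND(w1, w4) = AND(0, 0) = 0
w6 = NAND(w5, w1) = NAND(0, 0) = 1
giving w6 = 1 ≠ 0.

no solution exists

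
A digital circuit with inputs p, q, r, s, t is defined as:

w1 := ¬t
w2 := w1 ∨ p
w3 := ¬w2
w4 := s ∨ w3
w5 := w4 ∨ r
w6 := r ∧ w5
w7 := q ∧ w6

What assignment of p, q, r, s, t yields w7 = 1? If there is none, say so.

w7 = q ∧ w6 must be 1, so both q = 1 and w6 = 1.
Check with p=0, q=1, r=1, s=0, t=0:
w1 = ¬t = ¬0 = 1
w2 = w1 ∨ p = 1 ∨ 0 = 1
w3 = ¬w2 = ¬1 = 0
w4 = s ∨ w3 = 0 ∨ 0 = 0
w5 = w4 ∨ r = 0 ∨ 1 = 1
w6 = r ∧ w5 = 1 ∧ 1 = 1
w7 = q ∧ w6 = 1 ∧ 1 = 1
So w7 = 1 as required.

p=0, q=1, r=1, s=0, t=0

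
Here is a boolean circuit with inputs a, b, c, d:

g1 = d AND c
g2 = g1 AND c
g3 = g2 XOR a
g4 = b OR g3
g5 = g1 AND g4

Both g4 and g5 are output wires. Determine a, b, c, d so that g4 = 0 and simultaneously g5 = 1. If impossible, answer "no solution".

no solution exists

Across all 16 input combinations, none give both g4 = 0 and g5 = 1.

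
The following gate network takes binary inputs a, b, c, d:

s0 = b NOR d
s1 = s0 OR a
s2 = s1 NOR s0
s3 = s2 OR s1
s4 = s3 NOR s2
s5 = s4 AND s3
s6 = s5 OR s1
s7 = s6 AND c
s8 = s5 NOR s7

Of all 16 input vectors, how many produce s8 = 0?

5

s8 = s5 NOR s7 must be 0, so at least one of s5, s7 is 1.
Satisfying assignments:
  a=0, b=0, c=1, d=0
  a=1, b=0, c=1, d=0
  a=1, b=0, c=1, d=1
  a=1, b=1, c=1, d=0
  a=1, b=1, c=1, d=1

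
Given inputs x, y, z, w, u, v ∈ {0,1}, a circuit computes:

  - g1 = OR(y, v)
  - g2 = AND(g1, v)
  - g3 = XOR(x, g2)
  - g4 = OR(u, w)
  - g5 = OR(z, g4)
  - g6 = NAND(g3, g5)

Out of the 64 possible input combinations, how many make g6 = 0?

g6 = NAND(g3, g5) must be 0, so both g3 = 1 and g5 = 1.
Enumerating the 64 input combinations, 28 give g6 = 0 and 36 give g6 = 1.

28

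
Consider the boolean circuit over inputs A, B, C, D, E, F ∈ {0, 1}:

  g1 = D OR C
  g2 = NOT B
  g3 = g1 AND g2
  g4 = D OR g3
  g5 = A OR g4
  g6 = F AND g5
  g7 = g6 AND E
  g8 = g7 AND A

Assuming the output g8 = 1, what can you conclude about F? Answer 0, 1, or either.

1

g8 = g7 AND A must be 1, so both g7 = 1 and A = 1.
g7 = g6 AND E must be 1, so both g6 = 1 and E = 1.
g6 = F AND g5 must be 1, so both F = 1 and g5 = 1.
Every assignment with g8 = 1 has F = 1; there are 8 such assignment(s).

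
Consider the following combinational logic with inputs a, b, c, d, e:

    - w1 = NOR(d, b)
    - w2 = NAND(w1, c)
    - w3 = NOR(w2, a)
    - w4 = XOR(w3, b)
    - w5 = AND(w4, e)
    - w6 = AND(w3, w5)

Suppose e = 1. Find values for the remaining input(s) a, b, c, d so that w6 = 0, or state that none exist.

w6 = AND(w3, w5) must be 0, so at least one of w3, w5 is 0.
Check with e = 1 and a=1, b=0, c=1, d=1:
w1 = NOR(d, b) = NOR(1, 0) = 0
w2 = NAND(w1, c) = NAND(0, 1) = 1
w3 = NOR(w2, a) = NOR(1, 1) = 0
w4 = XOR(w3, b) = XOR(0, 0) = 0
w5 = AND(w4, e) = AND(0, 1) = 0
w6 = AND(w3, w5) = AND(0, 0) = 0
So w6 = 0.

a=1 b=0 c=1 d=1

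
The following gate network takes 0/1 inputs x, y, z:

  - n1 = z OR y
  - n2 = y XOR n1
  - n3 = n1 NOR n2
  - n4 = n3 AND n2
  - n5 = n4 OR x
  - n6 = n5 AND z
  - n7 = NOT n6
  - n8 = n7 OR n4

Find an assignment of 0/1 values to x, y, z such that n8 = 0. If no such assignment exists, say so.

x=1, y=0, z=1

n8 = n7 OR n4 must be 0, so both n7 = 0 and n4 = 0.
n7 = NOT n6 must be 0, so n6 = 1.
Check with x=1, y=0, z=1:
n1 = z OR y = 1 OR 0 = 1
n2 = y XOR n1 = 0 XOR 1 = 1
n3 = n1 NOR n2 = 1 NOR 1 = 0
n4 = n3 AND n2 = 0 AND 1 = 0
n5 = n4 OR x = 0 OR 1 = 1
n6 = n5 AND z = 1 AND 1 = 1
n7 = NOT n6 = NOT 1 = 0
n8 = n7 OR n4 = 0 OR 0 = 0
So n8 = 0 as required.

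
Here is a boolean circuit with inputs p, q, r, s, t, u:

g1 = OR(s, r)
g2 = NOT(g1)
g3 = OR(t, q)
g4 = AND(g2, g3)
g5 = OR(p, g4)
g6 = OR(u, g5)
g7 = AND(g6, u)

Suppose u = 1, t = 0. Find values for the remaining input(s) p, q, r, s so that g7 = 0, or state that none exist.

no solution exists

With u = 1, t = 0 fixed, none of the 16 settings of p, q, r, s give g7 = 0.
For example, with p=0, q=1, r=0, s=0:
g1 = OR(s, r) = OR(0, 0) = 0
g2 = NOT(g1) = NOT 0 = 1
g3 = OR(t, q) = OR(0, 1) = 1
g4 = AND(g2, g3) = AND(1, 1) = 1
g5 = OR(p, g4) = OR(0, 1) = 1
g6 = OR(u, g5) = OR(1, 1) = 1
g7 = AND(g6, u) = AND(1, 1) = 1
giving g7 = 1 ≠ 0.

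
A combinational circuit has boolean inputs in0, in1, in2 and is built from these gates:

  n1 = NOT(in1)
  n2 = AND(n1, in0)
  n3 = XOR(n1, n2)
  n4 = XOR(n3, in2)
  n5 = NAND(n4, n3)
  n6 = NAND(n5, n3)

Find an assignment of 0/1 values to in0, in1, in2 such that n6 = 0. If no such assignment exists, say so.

in0=0 in1=0 in2=1

n6 = NAND(n5, n3) must be 0, so both n5 = 1 and n3 = 1.
Check with in0=0 in1=0 in2=1:
n1 = NOT(in1) = NOT 0 = 1
n2 = AND(n1, in0) = AND(1, 0) = 0
n3 = XOR(n1, n2) = XOR(1, 0) = 1
n4 = XOR(n3, in2) = XOR(1, 1) = 0
n5 = NAND(n4, n3) = NAND(0, 1) = 1
n6 = NAND(n5, n3) = NAND(1, 1) = 0
So n6 = 0 as required.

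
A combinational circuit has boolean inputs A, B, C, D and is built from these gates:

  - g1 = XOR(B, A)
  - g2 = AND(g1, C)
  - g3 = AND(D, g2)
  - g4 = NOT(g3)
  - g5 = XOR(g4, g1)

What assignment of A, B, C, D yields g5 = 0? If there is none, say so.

A=0 B=1 C=0 D=0

g5 = XOR(g4, g1) must be 0, so g4 and g1 are equal.
Check with A=0 B=1 C=0 D=0:
g1 = XOR(B, A) = XOR(1, 0) = 1
g2 = AND(g1, C) = AND(1, 0) = 0
g3 = AND(D, g2) = AND(0, 0) = 0
g4 = NOT(g3) = NOT 0 = 1
g5 = XOR(g4, g1) = XOR(1, 1) = 0
So g5 = 0 as required.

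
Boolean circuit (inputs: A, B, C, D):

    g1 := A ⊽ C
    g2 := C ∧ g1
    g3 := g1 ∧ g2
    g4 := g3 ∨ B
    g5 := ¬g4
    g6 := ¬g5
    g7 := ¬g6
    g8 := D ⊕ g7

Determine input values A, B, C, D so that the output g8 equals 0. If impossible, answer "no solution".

A=1 B=0 C=1 D=1

g8 = D ⊕ g7 must be 0, so D and g7 are equal.
Check with A=1 B=0 C=1 D=1:
g1 = A ⊽ C = 1 ⊽ 1 = 0
g2 = C ∧ g1 = 1 ∧ 0 = 0
g3 = g1 ∧ g2 = 0 ∧ 0 = 0
g4 = g3 ∨ B = 0 ∨ 0 = 0
g5 = ¬g4 = ¬0 = 1
g6 = ¬g5 = ¬1 = 0
g7 = ¬g6 = ¬0 = 1
g8 = D ⊕ g7 = 1 ⊕ 1 = 0
So g8 = 0 as required.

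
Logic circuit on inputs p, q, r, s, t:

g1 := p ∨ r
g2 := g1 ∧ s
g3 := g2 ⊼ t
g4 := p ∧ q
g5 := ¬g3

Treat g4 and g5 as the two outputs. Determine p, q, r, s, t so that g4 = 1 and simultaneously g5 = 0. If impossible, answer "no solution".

p=1, q=1, r=0, s=0, t=1

Check with p=1, q=1, r=0, s=0, t=1:
g1 = p ∨ r = 1 ∨ 0 = 1
g2 = g1 ∧ s = 1 ∧ 0 = 0
g3 = g2 ⊼ t = 0 ⊼ 1 = 1
g4 = p ∧ q = 1 ∧ 1 = 1
g5 = ¬g3 = ¬1 = 0
So g4 = 1 and g5 = 0.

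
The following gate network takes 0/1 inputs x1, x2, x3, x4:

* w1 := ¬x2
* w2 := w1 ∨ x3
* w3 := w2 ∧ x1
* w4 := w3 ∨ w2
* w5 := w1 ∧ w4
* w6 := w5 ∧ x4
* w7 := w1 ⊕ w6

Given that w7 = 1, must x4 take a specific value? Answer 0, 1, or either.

0

w7 = w1 ⊕ w6 must be 1, so w1 and w6 differ.
Every assignment with w7 = 1 has x4 = 0; there are 4 such assignment(s).
  x1=0, x2=0, x3=0, x4=0
  x1=0, x2=0, x3=1, x4=0
  x1=1, x2=0, x3=0, x4=0
  x1=1, x2=0, x3=1, x4=0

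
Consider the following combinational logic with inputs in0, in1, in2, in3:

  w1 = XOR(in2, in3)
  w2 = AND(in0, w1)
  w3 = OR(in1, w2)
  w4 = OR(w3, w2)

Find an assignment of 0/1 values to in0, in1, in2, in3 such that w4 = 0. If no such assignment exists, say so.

in0=0, in1=0, in2=1, in3=1

Check with in0=0, in1=0, in2=1, in3=1:
w1 = XOR(in2, in3) = XOR(1, 1) = 0
w2 = AND(in0, w1) = AND(0, 0) = 0
w3 = OR(in1, w2) = OR(0, 0) = 0
w4 = OR(w3, w2) = OR(0, 0) = 0
So w4 = 0 as required.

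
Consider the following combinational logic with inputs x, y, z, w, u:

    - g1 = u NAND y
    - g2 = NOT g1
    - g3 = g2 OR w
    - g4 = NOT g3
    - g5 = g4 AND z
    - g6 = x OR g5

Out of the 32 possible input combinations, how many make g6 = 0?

13

g6 = x OR g5 must be 0, so both x = 0 and g5 = 0.
g5 = g4 AND z must be 0, so at least one of g4, z is 0.
Enumerating the 32 input combinations, 13 give g6 = 0 and 19 give g6 = 1.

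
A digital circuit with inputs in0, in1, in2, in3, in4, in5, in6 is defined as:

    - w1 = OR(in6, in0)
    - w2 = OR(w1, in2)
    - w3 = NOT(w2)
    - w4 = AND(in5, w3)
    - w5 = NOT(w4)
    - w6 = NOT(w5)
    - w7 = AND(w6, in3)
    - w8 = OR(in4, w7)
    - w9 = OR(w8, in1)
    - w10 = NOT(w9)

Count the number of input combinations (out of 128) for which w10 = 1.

31

w10 = NOT(w9) must be 1, so w9 = 0.
Enumerating the 128 input combinations, 31 give w10 = 1 and 97 give w10 = 0.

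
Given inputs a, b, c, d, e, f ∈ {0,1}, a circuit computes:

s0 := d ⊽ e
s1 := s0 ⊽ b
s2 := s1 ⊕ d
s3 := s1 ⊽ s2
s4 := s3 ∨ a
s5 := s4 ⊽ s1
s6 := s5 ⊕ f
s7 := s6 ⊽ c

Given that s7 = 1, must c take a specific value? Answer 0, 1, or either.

0

s7 = s6 ⊽ c must be 1, so both s6 = 0 and c = 0.
s6 = s5 ⊕ f must be 0, so s5 and f are equal.
Every assignment with s7 = 1 has c = 0; there are 16 such assignment(s).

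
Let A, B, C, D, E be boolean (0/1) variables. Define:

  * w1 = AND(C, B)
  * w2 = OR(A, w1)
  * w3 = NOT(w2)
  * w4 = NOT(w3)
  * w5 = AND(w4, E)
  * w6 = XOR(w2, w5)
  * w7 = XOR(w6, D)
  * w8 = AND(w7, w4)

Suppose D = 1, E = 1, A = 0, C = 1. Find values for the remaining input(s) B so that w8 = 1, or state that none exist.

Check with D = 1, E = 1, A = 0, C = 1 and B=1:
w1 = AND(C, B) = AND(1, 1) = 1
w2 = OR(A, w1) = OR(0, 1) = 1
w3 = NOT(w2) = NOT 1 = 0
w4 = NOT(w3) = NOT 0 = 1
w5 = AND(w4, E) = AND(1, 1) = 1
w6 = XOR(w2, w5) = XOR(1, 1) = 0
w7 = XOR(w6, D) = XOR(0, 1) = 1
w8 = AND(w7, w4) = AND(1, 1) = 1
So w8 = 1.

B=1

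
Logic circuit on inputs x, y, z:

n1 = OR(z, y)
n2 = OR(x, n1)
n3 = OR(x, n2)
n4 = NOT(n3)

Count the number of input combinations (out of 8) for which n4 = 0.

n4 = NOT(n3) must be 0, so n3 = 1.
n3 = OR(x, n2) must be 1, so at least one of x, n2 is 1.
Enumerating the 8 input combinations, 7 give n4 = 0 and 1 give n4 = 1.

7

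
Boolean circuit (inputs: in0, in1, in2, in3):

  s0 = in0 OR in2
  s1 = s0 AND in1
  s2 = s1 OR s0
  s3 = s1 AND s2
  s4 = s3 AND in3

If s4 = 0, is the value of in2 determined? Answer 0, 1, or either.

Both values of in2 occur among assignments with s4 = 0:
  in2=0: in0=0, in1=0, in2=0, in3=0
  in2=1: in0=0, in1=0, in2=1, in3=0

either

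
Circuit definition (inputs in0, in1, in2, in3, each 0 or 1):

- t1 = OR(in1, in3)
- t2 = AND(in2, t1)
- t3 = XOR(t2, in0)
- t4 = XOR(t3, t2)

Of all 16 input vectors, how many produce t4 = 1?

8

t4 = XOR(t3, t2) must be 1, so t3 and t2 differ.
Enumerating the 16 input combinations, 8 give t4 = 1 and 8 give t4 = 0.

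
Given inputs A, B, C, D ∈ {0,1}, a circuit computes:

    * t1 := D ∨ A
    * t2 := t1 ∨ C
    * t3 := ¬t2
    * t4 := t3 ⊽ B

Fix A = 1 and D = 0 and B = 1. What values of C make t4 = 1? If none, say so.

no solution exists

With A = 1 and D = 0 and B = 1 fixed, none of the 2 settings of C give t4 = 1.
For example, with C=1:
t1 = D ∨ A = 0 ∨ 1 = 1
t2 = t1 ∨ C = 1 ∨ 1 = 1
t3 = ¬t2 = ¬1 = 0
t4 = t3 ⊽ B = 0 ⊽ 1 = 0
giving t4 = 0 ≠ 1.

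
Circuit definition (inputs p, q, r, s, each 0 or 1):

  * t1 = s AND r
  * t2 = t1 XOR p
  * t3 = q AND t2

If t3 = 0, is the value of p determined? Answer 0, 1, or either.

either

Both values of p occur among assignments with t3 = 0:
  p=0: p=0, q=0, r=0, s=0
  p=1: p=1, q=0, r=0, s=0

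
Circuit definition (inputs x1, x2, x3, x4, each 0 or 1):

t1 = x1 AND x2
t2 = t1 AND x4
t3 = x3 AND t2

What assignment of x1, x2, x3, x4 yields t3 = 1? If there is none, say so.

t3 = x3 AND t2 must be 1, so both x3 = 1 and t2 = 1.
t2 = t1 AND x4 must be 1, so both t1 = 1 and x4 = 1.
Check with x1=1 x2=1 x3=1 x4=1:
t1 = x1 AND x2 = 1 AND 1 = 1
t2 = t1 AND x4 = 1 AND 1 = 1
t3 = x3 AND t2 = 1 AND 1 = 1
So t3 = 1 as required.

x1=1 x2=1 x3=1 x4=1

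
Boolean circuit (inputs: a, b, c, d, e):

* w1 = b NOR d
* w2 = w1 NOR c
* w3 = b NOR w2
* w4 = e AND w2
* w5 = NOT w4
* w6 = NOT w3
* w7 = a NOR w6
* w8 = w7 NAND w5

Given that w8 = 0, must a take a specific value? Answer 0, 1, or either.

w8 = w7 NAND w5 must be 0, so both w7 = 1 and w5 = 1.
w7 = a NOR w6 must be 1, so both a = 0 and w6 = 0.
w5 = NOT w4 must be 1, so w4 = 0.
Every assignment with w8 = 0 has a = 0; there are 6 such assignment(s).

0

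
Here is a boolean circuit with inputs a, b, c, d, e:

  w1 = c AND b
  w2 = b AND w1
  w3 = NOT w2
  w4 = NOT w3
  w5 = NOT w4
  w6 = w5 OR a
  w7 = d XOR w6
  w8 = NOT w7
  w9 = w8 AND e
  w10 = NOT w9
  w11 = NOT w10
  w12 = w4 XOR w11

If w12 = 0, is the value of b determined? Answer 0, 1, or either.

Both values of b occur among assignments with w12 = 0:
  b=0: a=0, b=0, c=0, d=0, e=0
  b=1: a=0, b=1, c=0, d=0, e=0

either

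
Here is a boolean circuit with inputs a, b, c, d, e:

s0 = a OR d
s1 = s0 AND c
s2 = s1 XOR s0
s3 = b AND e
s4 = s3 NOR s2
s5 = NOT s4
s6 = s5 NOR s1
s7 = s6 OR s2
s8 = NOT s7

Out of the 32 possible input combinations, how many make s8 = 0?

s8 = NOT s7 must be 0, so s7 = 1.
s7 = s6 OR s2 must be 1, so at least one of s6, s2 is 1.
Enumerating the 32 input combinations, 18 give s8 = 0 and 14 give s8 = 1.

18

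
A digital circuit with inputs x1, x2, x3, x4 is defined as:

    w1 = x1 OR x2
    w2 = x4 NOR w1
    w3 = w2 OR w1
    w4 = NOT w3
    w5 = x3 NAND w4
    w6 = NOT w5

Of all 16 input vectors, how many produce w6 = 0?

w6 = NOT w5 must be 0, so w5 = 1.
w5 = x3 NAND w4 must be 1, so at least one of x3, w4 is 0.
Enumerating the 16 input combinations, 15 give w6 = 0 and 1 give w6 = 1.

15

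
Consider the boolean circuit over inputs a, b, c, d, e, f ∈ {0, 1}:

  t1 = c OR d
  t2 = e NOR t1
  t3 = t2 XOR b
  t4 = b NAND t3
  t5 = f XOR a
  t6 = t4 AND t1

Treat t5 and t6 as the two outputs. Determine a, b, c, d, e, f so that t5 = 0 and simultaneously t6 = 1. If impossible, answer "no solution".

a=1, b=0, c=1, d=1, e=1, f=1

Check with a=1, b=0, c=1, d=1, e=1, f=1:
t1 = c OR d = 1 OR 1 = 1
t2 = e NOR t1 = 1 NOR 1 = 0
t3 = t2 XOR b = 0 XOR 0 = 0
t4 = b NAND t3 = 0 NAND 0 = 1
t5 = f XOR a = 1 XOR 1 = 0
t6 = t4 AND t1 = 1 AND 1 = 1
So t5 = 0 and t6 = 1.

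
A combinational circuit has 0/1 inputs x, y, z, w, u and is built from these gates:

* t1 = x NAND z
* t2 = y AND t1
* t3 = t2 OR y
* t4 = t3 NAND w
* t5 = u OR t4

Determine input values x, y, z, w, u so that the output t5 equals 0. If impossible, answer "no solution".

x=0, y=1, z=1, w=1, u=0

t5 = u OR t4 must be 0, so both u = 0 and t4 = 0.
Check with x=0, y=1, z=1, w=1, u=0:
t1 = x NAND z = 0 NAND 1 = 1
t2 = y AND t1 = 1 AND 1 = 1
t3 = t2 OR y = 1 OR 1 = 1
t4 = t3 NAND w = 1 NAND 1 = 0
t5 = u OR t4 = 0 OR 0 = 0
So t5 = 0 as required.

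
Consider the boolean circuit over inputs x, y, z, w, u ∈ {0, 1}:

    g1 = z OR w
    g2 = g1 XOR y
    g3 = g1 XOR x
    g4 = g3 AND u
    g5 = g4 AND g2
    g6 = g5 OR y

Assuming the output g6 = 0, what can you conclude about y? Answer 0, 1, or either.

0

g6 = g5 OR y must be 0, so both g5 = 0 and y = 0.
Every assignment with g6 = 0 has y = 0; there are 13 such assignment(s).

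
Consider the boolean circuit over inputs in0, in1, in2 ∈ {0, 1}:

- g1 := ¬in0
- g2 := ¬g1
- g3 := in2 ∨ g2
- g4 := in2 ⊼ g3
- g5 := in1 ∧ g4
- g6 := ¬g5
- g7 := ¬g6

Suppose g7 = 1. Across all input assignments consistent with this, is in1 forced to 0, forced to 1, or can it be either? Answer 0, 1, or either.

1

g7 = ¬g6 must be 1, so g6 = 0.
g6 = ¬g5 must be 0, so g5 = 1.
g5 = in1 ∧ g4 must be 1, so both in1 = 1 and g4 = 1.
Every assignment with g7 = 1 has in1 = 1; there are 2 such assignment(s).
  in0=0, in1=1, in2=0
  in0=1, in1=1, in2=0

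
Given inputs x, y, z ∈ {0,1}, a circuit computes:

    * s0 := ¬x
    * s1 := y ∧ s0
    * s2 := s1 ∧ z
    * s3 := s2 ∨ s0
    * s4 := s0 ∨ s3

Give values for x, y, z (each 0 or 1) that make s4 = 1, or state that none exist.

x=0, y=0, z=1

s4 = s0 ∨ s3 must be 1, so at least one of s0, s3 is 1.
Check with x=0, y=0, z=1:
s0 = ¬x = ¬0 = 1
s1 = y ∧ s0 = 0 ∧ 1 = 0
s2 = s1 ∧ z = 0 ∧ 1 = 0
s3 = s2 ∨ s0 = 0 ∨ 1 = 1
s4 = s0 ∨ s3 = 1 ∨ 1 = 1
So s4 = 1 as required.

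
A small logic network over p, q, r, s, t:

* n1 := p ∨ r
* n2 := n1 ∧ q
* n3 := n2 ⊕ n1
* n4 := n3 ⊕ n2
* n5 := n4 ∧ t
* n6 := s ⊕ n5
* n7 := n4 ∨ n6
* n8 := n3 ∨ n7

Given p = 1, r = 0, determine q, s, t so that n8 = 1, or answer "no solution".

n8 = n3 ∨ n7 must be 1, so at least one of n3, n7 is 1.
Check with p = 1, r = 0 and q=1, s=1, t=1:
n1 = p ∨ r = 1 ∨ 0 = 1
n2 = n1 ∧ q = 1 ∧ 1 = 1
n3 = n2 ⊕ n1 = 1 ⊕ 1 = 0
n4 = n3 ⊕ n2 = 0 ⊕ 1 = 1
n5 = n4 ∧ t = 1 ∧ 1 = 1
n6 = s ⊕ n5 = 1 ⊕ 1 = 0
n7 = n4 ∨ n6 = 1 ∨ 0 = 1
n8 = n3 ∨ n7 = 0 ∨ 1 = 1
So n8 = 1.

q=1 s=1 t=1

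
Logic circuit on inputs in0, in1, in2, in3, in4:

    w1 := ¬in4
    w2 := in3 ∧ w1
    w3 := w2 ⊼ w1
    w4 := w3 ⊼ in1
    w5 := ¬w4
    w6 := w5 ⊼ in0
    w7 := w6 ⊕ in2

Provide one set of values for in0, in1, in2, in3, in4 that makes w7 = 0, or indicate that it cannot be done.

w7 = w6 ⊕ in2 must be 0, so w6 and in2 are equal.
Check with in0=1, in1=1, in2=0, in3=1, in4=1:
w1 = ¬in4 = ¬1 = 0
w2 = in3 ∧ w1 = 1 ∧ 0 = 0
w3 = w2 ⊼ w1 = 0 ⊼ 0 = 1
w4 = w3 ⊼ in1 = 1 ⊼ 1 = 0
w5 = ¬w4 = ¬0 = 1
w6 = w5 ⊼ in0 = 1 ⊼ 1 = 0
w7 = w6 ⊕ in2 = 0 ⊕ 0 = 0
So w7 = 0 as required.

in0=1, in1=1, in2=0, in3=1, in4=1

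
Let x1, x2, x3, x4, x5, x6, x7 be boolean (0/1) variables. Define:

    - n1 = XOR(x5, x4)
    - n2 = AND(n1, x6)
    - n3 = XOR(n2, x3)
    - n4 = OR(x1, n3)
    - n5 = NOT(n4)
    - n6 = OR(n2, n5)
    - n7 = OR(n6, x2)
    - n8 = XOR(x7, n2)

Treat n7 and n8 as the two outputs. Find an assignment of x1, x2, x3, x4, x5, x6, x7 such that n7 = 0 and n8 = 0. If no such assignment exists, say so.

x1=1 x2=0 x3=1 x4=0 x5=0 x6=0 x7=0

Check with x1=1 x2=0 x3=1 x4=0 x5=0 x6=0 x7=0:
n1 = XOR(x5, x4) = XOR(0, 0) = 0
n2 = AND(n1, x6) = AND(0, 0) = 0
n3 = XOR(n2, x3) = XOR(0, 1) = 1
n4 = OR(x1, n3) = OR(1, 1) = 1
n5 = NOT(n4) = NOT 1 = 0
n6 = OR(n2, n5) = OR(0, 0) = 0
n7 = OR(n6, x2) = OR(0, 0) = 0
n8 = XOR(x7, n2) = XOR(0, 0) = 0
So n7 = 0 and n8 = 0.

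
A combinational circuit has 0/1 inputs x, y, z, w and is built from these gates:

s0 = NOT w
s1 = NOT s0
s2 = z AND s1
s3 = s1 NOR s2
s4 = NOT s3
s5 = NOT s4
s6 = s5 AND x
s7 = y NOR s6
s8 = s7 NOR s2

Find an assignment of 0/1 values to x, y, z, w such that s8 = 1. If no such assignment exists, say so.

x=1 y=0 z=1 w=0

s8 = s7 NOR s2 must be 1, so both s7 = 0 and s2 = 0.
Check with x=1 y=0 z=1 w=0:
s0 = NOT w = NOT 0 = 1
s1 = NOT s0 = NOT 1 = 0
s2 = z AND s1 = 1 AND 0 = 0
s3 = s1 NOR s2 = 0 NOR 0 = 1
s4 = NOT s3 = NOT 1 = 0
s5 = NOT s4 = NOT 0 = 1
s6 = s5 AND x = 1 AND 1 = 1
s7 = y NOR s6 = 0 NOR 1 = 0
s8 = s7 NOR s2 = 0 NOR 0 = 1
So s8 = 1 as required.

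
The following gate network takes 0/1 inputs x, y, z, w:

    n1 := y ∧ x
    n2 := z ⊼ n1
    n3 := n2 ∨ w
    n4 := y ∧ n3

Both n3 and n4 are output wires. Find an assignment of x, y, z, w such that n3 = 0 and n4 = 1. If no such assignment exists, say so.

no solution exists

Across all 16 input combinations, none give both n3 = 0 and n4 = 1.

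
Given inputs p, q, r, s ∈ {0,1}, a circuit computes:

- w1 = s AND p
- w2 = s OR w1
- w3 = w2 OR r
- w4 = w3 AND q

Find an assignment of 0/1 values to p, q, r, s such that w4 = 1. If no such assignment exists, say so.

Check with p=0, q=1, r=0, s=1:
w1 = s AND p = 1 AND 0 = 0
w2 = s OR w1 = 1 OR 0 = 1
w3 = w2 OR r = 1 OR 0 = 1
w4 = w3 AND q = 1 AND 1 = 1
So w4 = 1 as required.

p=0, q=1, r=0, s=1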